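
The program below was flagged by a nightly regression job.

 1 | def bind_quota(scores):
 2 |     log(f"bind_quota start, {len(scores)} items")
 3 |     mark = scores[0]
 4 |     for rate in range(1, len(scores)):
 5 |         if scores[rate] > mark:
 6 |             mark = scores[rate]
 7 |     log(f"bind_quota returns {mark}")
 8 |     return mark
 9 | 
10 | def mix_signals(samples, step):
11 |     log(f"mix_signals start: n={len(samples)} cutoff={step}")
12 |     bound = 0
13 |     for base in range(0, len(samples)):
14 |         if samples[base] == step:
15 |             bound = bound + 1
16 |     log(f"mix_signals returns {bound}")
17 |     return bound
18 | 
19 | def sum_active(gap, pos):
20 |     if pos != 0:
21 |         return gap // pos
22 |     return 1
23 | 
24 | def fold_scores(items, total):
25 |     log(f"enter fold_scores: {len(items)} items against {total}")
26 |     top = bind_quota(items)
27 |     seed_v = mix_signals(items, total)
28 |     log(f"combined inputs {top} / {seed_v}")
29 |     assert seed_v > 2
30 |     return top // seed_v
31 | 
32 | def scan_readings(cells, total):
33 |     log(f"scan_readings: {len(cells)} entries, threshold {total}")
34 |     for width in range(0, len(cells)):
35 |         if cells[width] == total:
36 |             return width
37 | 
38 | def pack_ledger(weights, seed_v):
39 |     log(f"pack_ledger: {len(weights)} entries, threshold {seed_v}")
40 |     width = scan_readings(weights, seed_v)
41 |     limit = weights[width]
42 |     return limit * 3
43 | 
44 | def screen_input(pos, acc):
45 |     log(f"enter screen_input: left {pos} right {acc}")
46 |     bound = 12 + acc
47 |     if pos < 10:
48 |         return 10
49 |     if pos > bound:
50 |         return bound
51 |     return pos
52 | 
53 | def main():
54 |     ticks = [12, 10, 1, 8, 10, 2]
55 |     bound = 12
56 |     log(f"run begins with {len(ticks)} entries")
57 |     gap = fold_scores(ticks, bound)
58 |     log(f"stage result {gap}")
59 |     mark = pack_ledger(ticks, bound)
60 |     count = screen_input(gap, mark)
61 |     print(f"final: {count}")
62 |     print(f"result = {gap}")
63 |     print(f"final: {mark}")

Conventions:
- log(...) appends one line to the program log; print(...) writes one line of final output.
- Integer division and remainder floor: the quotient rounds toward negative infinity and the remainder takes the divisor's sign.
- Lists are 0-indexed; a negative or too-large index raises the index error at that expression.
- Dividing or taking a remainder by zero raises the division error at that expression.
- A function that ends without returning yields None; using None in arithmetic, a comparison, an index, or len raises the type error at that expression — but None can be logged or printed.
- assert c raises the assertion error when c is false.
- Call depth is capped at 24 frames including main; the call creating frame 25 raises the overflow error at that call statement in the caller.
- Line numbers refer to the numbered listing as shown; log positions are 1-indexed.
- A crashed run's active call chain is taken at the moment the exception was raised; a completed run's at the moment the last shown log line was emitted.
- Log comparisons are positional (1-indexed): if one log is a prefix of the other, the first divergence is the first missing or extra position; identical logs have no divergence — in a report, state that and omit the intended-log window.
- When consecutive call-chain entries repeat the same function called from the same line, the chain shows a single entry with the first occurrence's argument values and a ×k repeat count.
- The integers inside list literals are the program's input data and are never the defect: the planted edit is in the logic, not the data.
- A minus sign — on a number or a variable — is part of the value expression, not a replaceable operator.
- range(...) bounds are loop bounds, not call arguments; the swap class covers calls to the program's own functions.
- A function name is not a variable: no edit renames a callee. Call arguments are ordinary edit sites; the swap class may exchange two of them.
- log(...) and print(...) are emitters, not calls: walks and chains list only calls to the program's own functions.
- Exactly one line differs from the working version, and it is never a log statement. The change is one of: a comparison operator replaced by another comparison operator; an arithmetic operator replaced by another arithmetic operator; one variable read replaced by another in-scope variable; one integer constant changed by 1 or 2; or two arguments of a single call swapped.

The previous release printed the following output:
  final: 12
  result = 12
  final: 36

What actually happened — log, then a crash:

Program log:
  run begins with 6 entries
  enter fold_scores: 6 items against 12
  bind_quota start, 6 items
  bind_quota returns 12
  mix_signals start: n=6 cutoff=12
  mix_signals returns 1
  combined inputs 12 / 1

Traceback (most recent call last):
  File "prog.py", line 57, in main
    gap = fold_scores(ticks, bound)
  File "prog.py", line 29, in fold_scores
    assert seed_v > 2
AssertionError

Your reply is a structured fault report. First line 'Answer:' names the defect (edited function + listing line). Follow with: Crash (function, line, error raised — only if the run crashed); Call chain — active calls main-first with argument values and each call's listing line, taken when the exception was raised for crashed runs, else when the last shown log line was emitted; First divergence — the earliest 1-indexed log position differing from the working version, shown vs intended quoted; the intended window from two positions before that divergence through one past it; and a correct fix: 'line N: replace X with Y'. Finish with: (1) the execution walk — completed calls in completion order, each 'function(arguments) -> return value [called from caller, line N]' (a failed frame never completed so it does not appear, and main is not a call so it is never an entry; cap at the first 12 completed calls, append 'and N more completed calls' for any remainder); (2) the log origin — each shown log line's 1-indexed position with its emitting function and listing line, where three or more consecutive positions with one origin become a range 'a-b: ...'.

Answer: the defect is in fold_scores at line 29.
The tell: After 7 matching log lines the faulty run goes silent, while the working version continues with 'stage result 12'.
Crash: fold_scores, line 29, AssertionError.
Call chain: main -> fold_scores([12, 10, 1, 8, 10, 2], 12) (called at line 57).
First divergence: position 8 (shown log ended at 7 lines; the working version continues: 'stage result 12').
Intended log window:
  6: mix_signals returns 1
  7: combined inputs 12 / 1
  8: stage result 12
  9: pack_ledger: 6 entries, threshold 12
Execution walk:
  bind_quota([12, 10, 1, 8, 10, 2]) -> 12  [called from fold_scores, line 26]
  mix_signals([12, 10, 1, 8, 10, 2], 12) -> 1  [called from fold_scores, line 27]
Origin of each log line:
  1: logged in main at line 56
  2: logged in fold_scores at line 25
  3: logged in bind_quota at line 2
  4: logged in bind_quota at line 7
  5: logged in mix_signals at line 11
  6: logged in mix_signals at line 16
  7: logged in fold_scores at line 28
A correct fix: line 29: replace `2` with `0`.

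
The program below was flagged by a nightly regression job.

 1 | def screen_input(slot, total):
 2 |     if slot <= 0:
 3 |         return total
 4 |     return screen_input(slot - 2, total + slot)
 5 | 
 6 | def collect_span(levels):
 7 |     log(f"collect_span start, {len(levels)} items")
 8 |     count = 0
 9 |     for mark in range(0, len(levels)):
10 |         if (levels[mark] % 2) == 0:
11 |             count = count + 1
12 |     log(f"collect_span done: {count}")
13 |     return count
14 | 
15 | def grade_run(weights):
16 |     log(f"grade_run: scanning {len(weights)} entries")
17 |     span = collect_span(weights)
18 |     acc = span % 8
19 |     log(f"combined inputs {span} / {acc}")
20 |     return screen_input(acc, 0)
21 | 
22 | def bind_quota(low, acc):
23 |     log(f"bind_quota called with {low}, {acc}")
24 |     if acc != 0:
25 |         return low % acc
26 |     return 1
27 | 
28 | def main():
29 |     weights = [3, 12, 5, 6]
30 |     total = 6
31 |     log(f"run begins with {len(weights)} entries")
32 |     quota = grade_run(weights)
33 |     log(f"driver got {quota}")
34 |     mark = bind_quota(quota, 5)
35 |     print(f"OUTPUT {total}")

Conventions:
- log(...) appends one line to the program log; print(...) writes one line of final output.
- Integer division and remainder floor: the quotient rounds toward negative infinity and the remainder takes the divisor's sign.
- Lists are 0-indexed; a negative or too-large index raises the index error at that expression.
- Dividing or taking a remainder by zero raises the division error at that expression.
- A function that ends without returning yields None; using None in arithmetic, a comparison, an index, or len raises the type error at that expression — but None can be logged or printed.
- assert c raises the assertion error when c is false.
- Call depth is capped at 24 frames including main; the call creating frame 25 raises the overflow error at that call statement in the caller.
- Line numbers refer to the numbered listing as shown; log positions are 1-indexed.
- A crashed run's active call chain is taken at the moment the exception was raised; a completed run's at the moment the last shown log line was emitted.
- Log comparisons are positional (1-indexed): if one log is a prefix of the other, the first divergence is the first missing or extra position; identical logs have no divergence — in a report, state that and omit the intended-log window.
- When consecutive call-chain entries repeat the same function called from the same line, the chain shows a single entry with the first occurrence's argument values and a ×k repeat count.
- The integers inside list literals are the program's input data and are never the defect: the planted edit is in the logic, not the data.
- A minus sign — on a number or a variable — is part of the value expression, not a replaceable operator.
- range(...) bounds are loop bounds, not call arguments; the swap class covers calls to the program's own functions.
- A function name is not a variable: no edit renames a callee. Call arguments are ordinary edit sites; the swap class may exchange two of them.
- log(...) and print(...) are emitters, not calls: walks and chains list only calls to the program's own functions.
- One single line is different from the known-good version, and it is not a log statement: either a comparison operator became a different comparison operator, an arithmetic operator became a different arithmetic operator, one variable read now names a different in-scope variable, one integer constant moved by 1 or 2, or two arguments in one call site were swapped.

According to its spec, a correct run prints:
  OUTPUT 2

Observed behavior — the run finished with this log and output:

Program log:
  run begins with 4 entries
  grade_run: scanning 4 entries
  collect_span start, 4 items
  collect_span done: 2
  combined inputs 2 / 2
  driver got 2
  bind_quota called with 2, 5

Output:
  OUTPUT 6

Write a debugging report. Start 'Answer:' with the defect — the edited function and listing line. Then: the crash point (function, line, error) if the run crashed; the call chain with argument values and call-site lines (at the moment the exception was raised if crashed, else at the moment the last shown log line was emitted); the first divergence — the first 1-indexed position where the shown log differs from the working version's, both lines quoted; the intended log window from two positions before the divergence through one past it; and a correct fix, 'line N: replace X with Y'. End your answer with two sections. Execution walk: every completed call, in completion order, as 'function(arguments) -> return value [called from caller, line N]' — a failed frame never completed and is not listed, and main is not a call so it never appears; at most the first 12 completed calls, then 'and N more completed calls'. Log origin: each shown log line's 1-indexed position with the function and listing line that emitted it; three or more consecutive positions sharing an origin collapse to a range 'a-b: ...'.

Answer: the defect is in main at line 35.
The tell: The two runs log identically and part ways only at the printed values.
Call chain: main -> bind_quota(2, 5) (called at line 34).
First divergence: none (the log streams are identical).
Execution walk:
  collect_span([3, 12, 5, 6]) -> 2  [called from grade_run, line 17]
  screen_input(0, 2) -> 2  [called from screen_input, line 4]
  screen_input(2, 0) -> 2  [called from grade_run, line 20]
  grade_run([3, 12, 5, 6]) -> 2  [called from main, line 32]
  bind_quota(2, 5) -> 2  [called from main, line 34]
Origin of each log line:
  1: logged in main at line 31
  2: logged in grade_run at line 16
  3: logged in collect_span at line 7
  4: logged in collect_span at line 12
  5: logged in grade_run at line 19
  6: logged in main at line 33
  7: logged in bind_quota at line 23
A correct fix: line 35: replace `total` with `mark`.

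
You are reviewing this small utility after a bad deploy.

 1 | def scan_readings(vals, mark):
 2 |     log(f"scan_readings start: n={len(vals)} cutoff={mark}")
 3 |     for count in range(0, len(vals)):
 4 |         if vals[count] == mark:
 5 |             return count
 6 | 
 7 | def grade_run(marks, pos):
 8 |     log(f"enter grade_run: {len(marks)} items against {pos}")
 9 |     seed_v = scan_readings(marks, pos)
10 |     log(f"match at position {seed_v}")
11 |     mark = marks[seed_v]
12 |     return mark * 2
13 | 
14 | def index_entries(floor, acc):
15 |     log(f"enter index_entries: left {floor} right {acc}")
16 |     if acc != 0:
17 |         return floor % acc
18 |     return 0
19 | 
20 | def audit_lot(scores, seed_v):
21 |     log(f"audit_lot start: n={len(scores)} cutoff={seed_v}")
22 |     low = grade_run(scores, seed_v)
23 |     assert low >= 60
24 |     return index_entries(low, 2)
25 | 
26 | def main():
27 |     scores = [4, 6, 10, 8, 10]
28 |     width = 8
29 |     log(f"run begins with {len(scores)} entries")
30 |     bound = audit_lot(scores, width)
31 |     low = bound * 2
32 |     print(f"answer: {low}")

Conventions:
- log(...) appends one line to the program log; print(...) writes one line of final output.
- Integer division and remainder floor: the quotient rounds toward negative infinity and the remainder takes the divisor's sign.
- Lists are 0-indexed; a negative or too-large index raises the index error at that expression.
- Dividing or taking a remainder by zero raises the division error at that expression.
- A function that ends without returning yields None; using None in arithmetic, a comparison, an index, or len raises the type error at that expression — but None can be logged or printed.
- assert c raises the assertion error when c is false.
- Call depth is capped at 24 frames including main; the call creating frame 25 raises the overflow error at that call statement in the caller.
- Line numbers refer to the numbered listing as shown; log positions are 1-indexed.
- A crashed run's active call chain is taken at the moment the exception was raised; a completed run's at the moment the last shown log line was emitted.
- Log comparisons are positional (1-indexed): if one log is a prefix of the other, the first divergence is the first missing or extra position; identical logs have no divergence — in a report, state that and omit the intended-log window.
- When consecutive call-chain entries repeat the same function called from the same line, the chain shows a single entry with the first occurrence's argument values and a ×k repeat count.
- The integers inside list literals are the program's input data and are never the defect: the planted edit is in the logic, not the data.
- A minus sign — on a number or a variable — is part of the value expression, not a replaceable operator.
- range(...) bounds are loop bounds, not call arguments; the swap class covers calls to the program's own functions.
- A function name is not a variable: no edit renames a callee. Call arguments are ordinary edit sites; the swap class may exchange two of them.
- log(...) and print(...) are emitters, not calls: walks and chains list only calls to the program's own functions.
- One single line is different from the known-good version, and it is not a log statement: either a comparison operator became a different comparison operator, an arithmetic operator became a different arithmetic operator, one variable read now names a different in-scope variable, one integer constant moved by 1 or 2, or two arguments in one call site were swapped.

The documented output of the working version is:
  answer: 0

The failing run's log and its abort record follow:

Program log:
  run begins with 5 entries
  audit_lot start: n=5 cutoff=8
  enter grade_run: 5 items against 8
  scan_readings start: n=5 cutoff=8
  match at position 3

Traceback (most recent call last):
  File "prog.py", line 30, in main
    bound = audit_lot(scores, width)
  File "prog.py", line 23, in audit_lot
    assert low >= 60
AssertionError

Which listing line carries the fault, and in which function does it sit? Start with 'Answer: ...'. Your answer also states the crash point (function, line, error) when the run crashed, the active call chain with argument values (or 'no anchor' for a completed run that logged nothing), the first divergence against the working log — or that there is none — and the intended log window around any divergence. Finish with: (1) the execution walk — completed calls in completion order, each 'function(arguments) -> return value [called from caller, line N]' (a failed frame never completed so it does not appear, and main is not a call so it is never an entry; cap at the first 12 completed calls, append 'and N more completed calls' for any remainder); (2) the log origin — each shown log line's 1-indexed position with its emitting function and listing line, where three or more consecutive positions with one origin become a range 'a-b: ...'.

Answer: the defect is in audit_lot at line 23.
Core observation: The log ends early — 5 lines, where the working version next logs 'enter index_entries: left 16 right 2'.
Crash: audit_lot, line 23, AssertionError.
Call chain: main -> audit_lot([4, 6, 10, 8, 10], 8) (called at line 30).
First divergence: position 6 — after 5 matching lines the faulty run goes silent; intended next line 'enter index_entries: left 16 right 2'.
Intended log window:
  4: scan_readings start: n=5 cutoff=8
  5: match at position 3
  6: enter index_entries: left 16 right 2
Execution walk:
  scan_readings([4, 6, 10, 8, 10], 8) -> 3  [called from grade_run, line 9]
  grade_run([4, 6, 10, 8, 10], 8) -> 16  [called from audit_lot, line 22]
Log line origins:
  1: logged in main at line 29
  2: logged in audit_lot at line 21
  3: logged in grade_run at line 8
  4: logged in scan_readings at line 2
  5: logged in grade_run at line 10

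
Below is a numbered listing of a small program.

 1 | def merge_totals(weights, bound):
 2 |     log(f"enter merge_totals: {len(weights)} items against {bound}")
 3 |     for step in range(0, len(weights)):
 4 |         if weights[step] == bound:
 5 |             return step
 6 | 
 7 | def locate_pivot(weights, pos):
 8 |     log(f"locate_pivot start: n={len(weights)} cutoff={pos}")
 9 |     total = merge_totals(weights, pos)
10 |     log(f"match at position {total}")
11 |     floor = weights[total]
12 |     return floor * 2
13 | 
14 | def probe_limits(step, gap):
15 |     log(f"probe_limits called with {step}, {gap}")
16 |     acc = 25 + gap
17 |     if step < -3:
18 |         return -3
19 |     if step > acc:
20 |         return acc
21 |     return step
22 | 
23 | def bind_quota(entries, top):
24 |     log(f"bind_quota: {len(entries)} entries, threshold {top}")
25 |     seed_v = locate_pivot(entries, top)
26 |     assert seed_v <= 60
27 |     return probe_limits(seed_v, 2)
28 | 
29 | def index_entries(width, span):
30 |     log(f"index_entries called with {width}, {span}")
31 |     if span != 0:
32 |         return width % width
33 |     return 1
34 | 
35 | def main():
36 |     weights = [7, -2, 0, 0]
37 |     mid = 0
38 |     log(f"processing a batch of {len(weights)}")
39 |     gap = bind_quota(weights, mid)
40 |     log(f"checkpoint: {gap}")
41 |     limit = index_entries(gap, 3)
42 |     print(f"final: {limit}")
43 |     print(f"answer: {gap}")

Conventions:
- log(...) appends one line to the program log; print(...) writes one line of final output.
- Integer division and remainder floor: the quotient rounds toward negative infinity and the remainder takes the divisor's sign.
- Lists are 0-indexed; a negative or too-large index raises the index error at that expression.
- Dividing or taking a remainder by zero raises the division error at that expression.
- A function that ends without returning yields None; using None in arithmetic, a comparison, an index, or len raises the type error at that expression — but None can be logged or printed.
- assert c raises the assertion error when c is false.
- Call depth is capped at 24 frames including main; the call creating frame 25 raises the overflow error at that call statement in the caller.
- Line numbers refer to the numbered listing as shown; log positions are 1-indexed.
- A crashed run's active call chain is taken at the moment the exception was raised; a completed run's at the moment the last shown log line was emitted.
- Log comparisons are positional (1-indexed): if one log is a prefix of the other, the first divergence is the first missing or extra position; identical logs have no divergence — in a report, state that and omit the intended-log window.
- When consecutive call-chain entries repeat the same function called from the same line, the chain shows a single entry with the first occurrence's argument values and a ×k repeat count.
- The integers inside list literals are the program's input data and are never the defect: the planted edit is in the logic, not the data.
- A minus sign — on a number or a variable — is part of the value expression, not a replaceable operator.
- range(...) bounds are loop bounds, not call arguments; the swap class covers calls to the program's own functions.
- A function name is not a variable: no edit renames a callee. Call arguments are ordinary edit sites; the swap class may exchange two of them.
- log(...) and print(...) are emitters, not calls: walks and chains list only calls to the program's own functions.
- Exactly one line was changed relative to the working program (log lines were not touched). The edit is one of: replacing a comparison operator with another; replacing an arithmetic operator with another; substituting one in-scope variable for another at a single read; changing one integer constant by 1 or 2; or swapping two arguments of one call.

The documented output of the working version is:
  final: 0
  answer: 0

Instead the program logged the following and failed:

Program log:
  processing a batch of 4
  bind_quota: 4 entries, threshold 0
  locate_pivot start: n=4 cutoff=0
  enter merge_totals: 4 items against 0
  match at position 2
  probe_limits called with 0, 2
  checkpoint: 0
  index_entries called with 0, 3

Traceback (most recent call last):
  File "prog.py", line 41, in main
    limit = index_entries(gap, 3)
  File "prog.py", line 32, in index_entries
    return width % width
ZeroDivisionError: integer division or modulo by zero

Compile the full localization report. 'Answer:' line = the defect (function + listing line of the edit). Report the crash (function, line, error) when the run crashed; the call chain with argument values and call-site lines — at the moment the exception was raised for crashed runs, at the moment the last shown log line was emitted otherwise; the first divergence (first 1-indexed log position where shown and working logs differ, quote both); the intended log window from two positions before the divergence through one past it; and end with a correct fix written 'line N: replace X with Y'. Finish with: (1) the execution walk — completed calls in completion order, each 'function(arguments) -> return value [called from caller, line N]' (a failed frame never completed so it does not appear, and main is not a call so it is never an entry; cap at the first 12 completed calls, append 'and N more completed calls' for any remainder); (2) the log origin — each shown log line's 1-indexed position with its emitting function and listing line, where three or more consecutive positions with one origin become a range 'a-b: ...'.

Answer: the defect is in index_entries at line 32.
The tell: No log line differs; the crash is the first visible symptom.
Crash: index_entries, line 32, ZeroDivisionError.
Call chain: main -> index_entries(0, 3) (called at line 41).
First divergence: there is none — every log position agrees.
Execution walk:
  merge_totals([7, -2, 0, 0], 0) -> 2  [called from locate_pivot, line 9]
  locate_pivot([7, -2, 0, 0], 0) -> 0  [called from bind_quota, line 25]
  probe_limits(0, 2) -> 0  [called from bind_quota, line 27]
  bind_quota([7, -2, 0, 0], 0) -> 0  [called from main, line 39]
Origin of each log line:
  1: from main, line 38
  2: from bind_quota, line 24
  3: from locate_pivot, line 8
  4: from merge_totals, line 2
  5: from locate_pivot, line 10
  6: from probe_limits, line 15
  7: from main, line 40
  8: from index_entries, line 30
A correct fix: line 32: replace `width % width` with `width % span`.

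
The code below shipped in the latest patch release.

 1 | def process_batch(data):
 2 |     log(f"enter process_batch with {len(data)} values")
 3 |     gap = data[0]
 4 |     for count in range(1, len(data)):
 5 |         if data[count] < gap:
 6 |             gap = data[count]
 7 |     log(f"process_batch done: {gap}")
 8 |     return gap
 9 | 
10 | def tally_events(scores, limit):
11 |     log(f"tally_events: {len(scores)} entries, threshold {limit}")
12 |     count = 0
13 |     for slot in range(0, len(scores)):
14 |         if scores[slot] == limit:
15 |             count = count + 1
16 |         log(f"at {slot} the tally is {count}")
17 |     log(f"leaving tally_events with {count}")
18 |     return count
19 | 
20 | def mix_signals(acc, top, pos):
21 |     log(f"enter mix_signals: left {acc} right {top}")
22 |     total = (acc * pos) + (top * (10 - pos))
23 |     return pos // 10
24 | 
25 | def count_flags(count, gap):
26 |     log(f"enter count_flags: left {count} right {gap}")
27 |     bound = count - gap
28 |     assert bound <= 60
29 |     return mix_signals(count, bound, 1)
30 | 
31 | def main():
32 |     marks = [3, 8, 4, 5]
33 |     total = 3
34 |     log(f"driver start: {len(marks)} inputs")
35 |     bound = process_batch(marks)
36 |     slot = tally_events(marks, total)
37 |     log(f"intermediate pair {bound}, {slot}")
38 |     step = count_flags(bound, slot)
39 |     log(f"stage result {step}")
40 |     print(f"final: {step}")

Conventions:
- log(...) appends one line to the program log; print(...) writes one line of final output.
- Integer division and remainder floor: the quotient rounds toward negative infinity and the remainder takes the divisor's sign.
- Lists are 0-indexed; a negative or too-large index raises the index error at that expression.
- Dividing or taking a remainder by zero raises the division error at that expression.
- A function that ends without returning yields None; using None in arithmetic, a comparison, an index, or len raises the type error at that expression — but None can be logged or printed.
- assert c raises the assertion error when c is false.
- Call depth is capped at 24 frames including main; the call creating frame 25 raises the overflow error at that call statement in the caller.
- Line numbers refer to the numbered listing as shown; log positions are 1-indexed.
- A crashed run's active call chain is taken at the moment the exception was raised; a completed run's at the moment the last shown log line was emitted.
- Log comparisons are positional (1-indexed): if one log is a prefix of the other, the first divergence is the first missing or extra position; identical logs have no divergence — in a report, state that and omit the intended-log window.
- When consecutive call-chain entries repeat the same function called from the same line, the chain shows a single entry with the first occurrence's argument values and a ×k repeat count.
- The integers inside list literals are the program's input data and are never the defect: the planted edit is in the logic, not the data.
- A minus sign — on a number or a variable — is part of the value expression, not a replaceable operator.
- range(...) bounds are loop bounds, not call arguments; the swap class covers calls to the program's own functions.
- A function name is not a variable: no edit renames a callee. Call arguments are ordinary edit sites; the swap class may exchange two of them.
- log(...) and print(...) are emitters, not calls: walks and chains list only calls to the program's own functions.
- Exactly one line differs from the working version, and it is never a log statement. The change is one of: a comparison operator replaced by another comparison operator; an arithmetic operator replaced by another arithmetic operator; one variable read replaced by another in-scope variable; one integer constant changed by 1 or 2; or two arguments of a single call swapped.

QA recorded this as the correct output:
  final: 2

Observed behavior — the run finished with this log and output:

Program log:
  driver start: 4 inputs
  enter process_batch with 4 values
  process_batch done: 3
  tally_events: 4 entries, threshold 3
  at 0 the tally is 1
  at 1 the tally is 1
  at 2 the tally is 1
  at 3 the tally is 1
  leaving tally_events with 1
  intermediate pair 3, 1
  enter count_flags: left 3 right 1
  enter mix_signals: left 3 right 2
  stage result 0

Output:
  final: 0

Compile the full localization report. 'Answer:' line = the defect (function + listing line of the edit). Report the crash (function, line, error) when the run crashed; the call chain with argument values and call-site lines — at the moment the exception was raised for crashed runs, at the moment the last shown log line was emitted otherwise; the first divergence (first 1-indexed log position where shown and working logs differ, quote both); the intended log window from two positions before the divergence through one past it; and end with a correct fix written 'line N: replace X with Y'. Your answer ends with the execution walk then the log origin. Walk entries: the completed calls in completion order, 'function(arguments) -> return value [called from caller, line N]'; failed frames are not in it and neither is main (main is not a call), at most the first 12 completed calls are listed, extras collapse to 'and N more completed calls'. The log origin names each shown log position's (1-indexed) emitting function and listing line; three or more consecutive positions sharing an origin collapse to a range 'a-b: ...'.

Answer: the defect is in mix_signals at line 23.
Core observation: At log position 13 the runs split — shown 'stage result 0', but the working version logs 'stage result 2'.
Call chain: main.
First divergence: position 13; shown 'stage result 0' vs intended 'stage result 2'.
Intended log window:
  11: enter count_flags: left 3 right 1
  12: enter mix_signals: left 3 right 2
  13: stage result 2
Execution walk:
  process_batch([3, 8, 4, 5]) -> 3  [called from main, line 35]
  tally_events([3, 8, 4, 5], 3) -> 1  [called from main, line 36]
  mix_signals(3, 2, 1) -> 0  [called from count_flags, line 29]
  count_flags(3, 1) -> 0  [called from main, line 38]
Log line origins:
  1: logged in main at line 34
  2: logged in process_batch at line 2
  3: logged in process_batch at line 7
  4: logged in tally_events at line 11
  5-8: logged in tally_events at line 16
  9: logged in tally_events at line 17
  10: logged in main at line 37
  11: logged in count_flags at line 26
  12: logged in mix_signals at line 21
  13: logged in main at line 39
A correct fix: line 23: replace `pos` with `total`.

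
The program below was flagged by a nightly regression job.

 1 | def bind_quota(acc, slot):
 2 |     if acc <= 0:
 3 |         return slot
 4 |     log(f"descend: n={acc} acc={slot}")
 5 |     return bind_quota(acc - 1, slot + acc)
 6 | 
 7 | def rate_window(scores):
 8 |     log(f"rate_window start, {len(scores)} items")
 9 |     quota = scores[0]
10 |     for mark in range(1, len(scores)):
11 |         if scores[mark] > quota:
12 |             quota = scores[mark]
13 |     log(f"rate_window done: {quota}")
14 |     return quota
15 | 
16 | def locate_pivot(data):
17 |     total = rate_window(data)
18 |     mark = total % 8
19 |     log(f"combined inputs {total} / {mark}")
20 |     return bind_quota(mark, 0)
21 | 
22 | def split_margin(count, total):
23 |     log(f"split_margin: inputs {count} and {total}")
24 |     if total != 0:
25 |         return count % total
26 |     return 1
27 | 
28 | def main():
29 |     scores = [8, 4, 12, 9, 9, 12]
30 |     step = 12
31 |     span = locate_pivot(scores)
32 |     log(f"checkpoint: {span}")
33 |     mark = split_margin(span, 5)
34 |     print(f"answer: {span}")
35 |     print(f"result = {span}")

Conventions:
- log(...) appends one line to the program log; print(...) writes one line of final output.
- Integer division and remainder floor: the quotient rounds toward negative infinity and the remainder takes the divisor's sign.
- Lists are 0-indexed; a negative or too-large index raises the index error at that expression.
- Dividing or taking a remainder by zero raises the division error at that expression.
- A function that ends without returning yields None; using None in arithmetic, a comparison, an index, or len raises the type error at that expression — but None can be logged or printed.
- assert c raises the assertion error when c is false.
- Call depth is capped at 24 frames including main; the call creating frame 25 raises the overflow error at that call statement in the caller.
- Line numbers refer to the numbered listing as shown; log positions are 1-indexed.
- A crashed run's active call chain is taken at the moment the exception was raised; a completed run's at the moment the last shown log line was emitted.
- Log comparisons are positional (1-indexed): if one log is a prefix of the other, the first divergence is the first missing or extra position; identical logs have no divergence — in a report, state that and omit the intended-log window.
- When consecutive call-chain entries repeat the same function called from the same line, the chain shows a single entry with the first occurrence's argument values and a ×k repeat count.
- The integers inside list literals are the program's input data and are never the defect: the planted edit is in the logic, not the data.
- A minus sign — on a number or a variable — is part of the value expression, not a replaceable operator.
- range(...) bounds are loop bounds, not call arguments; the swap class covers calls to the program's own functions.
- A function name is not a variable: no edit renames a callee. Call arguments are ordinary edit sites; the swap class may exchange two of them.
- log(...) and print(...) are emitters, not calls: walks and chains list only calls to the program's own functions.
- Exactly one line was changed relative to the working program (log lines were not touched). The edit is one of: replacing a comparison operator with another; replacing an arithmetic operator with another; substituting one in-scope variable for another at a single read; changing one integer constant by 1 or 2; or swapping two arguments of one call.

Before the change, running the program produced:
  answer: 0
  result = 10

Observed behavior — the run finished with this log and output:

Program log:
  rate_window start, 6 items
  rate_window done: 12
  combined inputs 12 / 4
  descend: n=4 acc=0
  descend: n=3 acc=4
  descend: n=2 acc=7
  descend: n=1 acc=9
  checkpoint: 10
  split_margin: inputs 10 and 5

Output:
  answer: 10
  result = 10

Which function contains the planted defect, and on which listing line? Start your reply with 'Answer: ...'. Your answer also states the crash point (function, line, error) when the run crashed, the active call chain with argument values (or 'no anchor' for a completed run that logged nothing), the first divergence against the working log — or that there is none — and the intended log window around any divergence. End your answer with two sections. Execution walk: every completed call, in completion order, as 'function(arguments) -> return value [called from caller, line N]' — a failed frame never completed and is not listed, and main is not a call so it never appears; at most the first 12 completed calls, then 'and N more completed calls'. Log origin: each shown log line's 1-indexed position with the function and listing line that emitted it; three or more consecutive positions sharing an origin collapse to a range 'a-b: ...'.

Answer: the defect is in main at line 34.
Core observation: Every logged value matches the working version; the printed result is what differs.
Call chain: main -> split_margin(10, 5) (called at line 33).
First divergence: none (the log streams are identical).
Execution walk:
  rate_window([8, 4, 12, 9, 9, 12]) -> 12  [called from locate_pivot, line 17]
  bind_quota(0, 10) -> 10  [called from bind_quota, line 5]
  bind_quota(1, 9) -> 10  [called from bind_quota, line 5]
  bind_quota(2, 7) -> 10  [called from bind_quota, line 5]
  bind_quota(3, 4) -> 10  [called from bind_quota, line 5]
  bind_quota(4, 0) -> 10  [called from locate_pivot, line 20]
  locate_pivot([8, 4, 12, 9, 9, 12]) -> 10  [called from main, line 31]
  split_margin(10, 5) -> 0  [called from main, line 33]
Log origin:
  1: emitted by rate_window (line 8)
  2: emitted by rate_window (line 13)
  3: emitted by locate_pivot (line 19)
  4-7: emitted by bind_quota (line 4)
  8: emitted by main (line 32)
  9: emitted by split_margin (line 23)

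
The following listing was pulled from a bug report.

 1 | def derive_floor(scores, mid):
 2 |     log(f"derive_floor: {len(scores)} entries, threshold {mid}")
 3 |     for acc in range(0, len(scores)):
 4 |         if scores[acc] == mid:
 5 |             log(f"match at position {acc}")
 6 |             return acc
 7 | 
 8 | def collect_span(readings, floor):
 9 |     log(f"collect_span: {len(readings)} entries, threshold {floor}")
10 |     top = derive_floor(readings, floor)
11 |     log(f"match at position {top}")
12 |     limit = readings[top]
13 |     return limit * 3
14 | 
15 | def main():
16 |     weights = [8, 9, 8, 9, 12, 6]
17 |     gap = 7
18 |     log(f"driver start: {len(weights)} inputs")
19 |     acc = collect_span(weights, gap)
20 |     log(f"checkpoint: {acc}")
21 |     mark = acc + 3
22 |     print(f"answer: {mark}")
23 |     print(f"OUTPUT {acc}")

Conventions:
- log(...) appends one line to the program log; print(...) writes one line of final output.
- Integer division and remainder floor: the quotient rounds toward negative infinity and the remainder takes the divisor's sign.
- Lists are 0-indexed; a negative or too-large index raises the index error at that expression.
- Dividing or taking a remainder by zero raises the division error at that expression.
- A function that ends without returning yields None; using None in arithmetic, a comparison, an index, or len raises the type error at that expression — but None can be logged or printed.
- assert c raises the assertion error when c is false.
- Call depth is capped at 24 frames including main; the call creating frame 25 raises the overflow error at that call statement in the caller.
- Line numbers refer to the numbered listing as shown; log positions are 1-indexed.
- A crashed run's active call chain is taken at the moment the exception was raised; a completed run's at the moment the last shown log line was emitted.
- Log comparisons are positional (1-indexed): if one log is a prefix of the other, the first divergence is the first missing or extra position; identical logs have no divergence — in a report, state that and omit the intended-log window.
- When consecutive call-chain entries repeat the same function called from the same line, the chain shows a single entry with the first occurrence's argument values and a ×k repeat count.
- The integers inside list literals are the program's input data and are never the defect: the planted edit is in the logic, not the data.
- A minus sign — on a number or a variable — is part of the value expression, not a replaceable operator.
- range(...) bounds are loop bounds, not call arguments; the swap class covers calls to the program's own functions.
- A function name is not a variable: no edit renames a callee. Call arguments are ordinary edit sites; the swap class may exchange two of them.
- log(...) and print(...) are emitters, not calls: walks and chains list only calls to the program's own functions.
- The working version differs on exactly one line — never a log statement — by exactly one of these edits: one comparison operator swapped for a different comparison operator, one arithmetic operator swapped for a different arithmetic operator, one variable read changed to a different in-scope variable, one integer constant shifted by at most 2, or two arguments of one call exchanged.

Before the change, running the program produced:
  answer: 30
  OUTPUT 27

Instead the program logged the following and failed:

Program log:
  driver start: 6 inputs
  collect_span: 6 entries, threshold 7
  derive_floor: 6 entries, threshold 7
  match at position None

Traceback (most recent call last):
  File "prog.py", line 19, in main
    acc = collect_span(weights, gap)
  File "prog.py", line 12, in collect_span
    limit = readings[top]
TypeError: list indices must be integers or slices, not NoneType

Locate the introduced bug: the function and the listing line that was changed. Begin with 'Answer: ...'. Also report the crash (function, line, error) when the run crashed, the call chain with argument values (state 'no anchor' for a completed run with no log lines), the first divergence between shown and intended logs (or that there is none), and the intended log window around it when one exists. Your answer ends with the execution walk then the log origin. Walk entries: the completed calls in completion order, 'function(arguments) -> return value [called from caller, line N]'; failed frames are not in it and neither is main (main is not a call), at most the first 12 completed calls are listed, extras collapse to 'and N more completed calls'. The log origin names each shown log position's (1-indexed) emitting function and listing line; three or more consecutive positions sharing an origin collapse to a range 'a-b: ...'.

Answer: the defect is in main at line 17.
Core observation: The earliest visible damage is log position 2 — 'collect_span: 6 entries, threshold 7' rather than the intended 'collect_span: 6 entries, threshold 9'.
Crash: collect_span, line 12, TypeError.
Call chain: main -> collect_span([8, 9, 8, 9, 12, 6], 7) (called at line 19).
First divergence: position 2 — the shown line 'collect_span: 6 entries, threshold 7' should read 'collect_span: 6 entries, threshold 9'.
Intended log window:
  1: driver start: 6 inputs
  2: collect_span: 6 entries, threshold 9
  3: derive_floor: 6 entries, threshold 9
Execution walk:
  derive_floor([8, 9, 8, 9, 12, 6], 7) -> None  [called from collect_span, line 10]
Log line origins:
  1: logged in main at line 18
  2: logged in collect_span at line 9
  3: logged in derive_floor at line 2
  4: logged in collect_span at line 11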